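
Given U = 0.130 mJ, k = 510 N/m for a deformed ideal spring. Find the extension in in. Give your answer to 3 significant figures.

0.0281 in

Rearranging U = ½k·x² for x: x = √(2U/k).
U = 0.130 mJ = 1.300×10^-4 J; k = 510 N/m.
x = 7.140×10^-4 m
7.140×10^-4 m × (1 in / 0.02540 m) = 0.02811 in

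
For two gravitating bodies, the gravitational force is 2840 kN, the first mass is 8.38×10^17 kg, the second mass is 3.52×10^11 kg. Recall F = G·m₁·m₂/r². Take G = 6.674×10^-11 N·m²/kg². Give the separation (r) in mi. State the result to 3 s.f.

From Newton's law of gravitation: r = √(G·m₁m₂/F).
F = 2840 kN = 2.840×10^6 N; m₁ = 8.38×10^17 kg; m₂ = 3.52×10^11 kg; G = 6.674×10^-11 N·m²/kg².
r = 2.633×10^6 m
2.633×10^6 m × (1 mi / 1609 m) = 1636 mi

1640 mi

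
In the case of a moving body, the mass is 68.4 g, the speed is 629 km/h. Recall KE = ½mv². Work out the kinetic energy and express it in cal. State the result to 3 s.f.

KE is given directly by: KE = ½mv².
m = 68.4 g = 0.06840 kg; v = 629 km/h = 174.7 m/s.
KE = 1044 J  (the unit combination reduces to kg·m²/s² = J)
1044 J × (1 cal / 4.184 J) = 249.5 cal

250 cal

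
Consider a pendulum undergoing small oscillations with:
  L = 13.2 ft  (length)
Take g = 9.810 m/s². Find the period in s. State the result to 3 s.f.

4.02 s

Directly: T = 2π√(L/g).
L = 13.2 ft = 4.023 m; g = 9.810 m/s².
T = 4.024 s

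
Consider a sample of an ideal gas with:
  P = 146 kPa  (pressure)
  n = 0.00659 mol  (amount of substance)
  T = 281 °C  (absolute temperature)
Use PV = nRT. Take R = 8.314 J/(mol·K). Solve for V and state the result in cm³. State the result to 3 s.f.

Rearranging: V = nRT/P.
P = 146 kPa = 1.460×10^5 Pa; n = 0.00659 mol; T = 281 °C = 554.1 K; R = 8.314 J/(mol·K).
V = 2.080×10^-4 m³
2.080×10^-4 m³ × (1 cm³ / 1.000×10^-6 m³) = 208.0 cm³

208 cm³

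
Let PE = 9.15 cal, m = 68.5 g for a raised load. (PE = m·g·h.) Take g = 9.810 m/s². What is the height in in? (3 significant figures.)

2240 in

Rearranging PE = m·g·h for h: h = PE/(m·g).
PE = 9.15 cal = 38.28 J; m = 68.5 g = 0.06850 kg; g = 9.810 m/s².
h = 56.97 m
56.97 m × (1 in / 0.02540 m) = 2243 in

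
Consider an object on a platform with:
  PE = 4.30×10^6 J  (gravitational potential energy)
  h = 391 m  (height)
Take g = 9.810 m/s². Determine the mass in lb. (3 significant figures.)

Solving PE = m·g·h for m: m = PE/(g·h).
PE = 4.30×10^6 J; h = 391 m; g = 9.810 m/s².
m = 1121 kg
1121 kg × (1 lb / 0.4536 kg) = 2471 lb

2470 lb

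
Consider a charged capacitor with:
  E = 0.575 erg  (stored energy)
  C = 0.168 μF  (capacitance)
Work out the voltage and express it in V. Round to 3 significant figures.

Rearranging E = ½C·V² for V: V = √(2E/C).
E = 0.575 erg = 5.750×10^-8 J; C = 0.168 μF = 1.680×10^-7 F.
V = 0.8274 V

0.827 V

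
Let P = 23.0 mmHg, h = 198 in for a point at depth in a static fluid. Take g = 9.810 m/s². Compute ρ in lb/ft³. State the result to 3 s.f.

Rearranging: ρ = P/(g·h).
P = 23.0 mmHg = 3066 Pa; h = 198 in = 5.029 m; g = 9.810 m/s².
ρ = 62.15 kg/m³
62.15 kg/m³ × (1 lb/ft³ / 16.02 kg/m³) = 3.880 lb/ft³

3.88 lb/ft³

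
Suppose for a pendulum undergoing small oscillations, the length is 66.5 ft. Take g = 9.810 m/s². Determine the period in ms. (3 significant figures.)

9030 ms

T is given directly by: T = 2π√(L/g).
L = 66.5 ft = 20.27 m; g = 9.810 m/s².
T = 9.032 s
9.032 s × (1 ms / 0.001000 s) = 9032 ms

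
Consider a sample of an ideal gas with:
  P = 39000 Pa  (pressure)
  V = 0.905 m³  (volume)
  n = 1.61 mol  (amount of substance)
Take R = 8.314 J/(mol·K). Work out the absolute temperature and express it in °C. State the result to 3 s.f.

Solving PV = nRT for T: T = PV/(nR).
P = 39000 Pa; V = 0.905 m³; n = 1.61 mol; R = 8.314 J/(mol·K).
T = 2637 K
2637 K − 273.15 = 2364 °C

2360 °C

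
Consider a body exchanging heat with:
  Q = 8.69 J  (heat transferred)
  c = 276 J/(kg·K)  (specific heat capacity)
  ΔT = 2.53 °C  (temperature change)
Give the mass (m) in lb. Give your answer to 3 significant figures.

0.0274 lb

Rearranging: m = Q/(c·ΔT).
Q = 8.69 J; c = 276 J/(kg·K); ΔT = 2.53 °C = 2.530 K.
m = 0.01244 kg
0.01244 kg × (1 lb / 0.4536 kg) = 0.02744 lb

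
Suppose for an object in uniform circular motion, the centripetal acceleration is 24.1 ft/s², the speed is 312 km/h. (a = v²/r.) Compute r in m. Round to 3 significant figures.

Rearranging a = v²/r for r: r = v²/a.
a = 24.1 ft/s² = 7.346 m/s²; v = 312 km/h = 86.67 m/s.
r = 1023 m

1020 m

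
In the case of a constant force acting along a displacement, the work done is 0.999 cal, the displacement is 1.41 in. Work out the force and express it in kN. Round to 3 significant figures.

Rearranging W = F·d for F: F = W/d.
W = 0.999 cal = 4.180 J; d = 1.41 in = 0.03581 m.
F = 116.7 N  (the unit combination reduces to kg·m/s² = N)
116.7 N × (1 kN / 1000 N) = 0.1167 kN

0.117 kN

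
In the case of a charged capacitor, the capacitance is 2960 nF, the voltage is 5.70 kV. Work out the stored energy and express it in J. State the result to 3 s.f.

E is given directly by: E = ½CV².
C = 2960 nF = 2.960×10^-6 F; V = 5.70 kV = 5700 V.
E = 48.09 J

48.1 J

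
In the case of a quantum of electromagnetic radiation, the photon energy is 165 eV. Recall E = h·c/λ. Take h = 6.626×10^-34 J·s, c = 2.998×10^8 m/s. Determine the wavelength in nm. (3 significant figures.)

7.51 nm

Rearranging E = h·c/λ for λ: λ = hc/E.
E = 165 eV = 2.644×10^-17 J; h = 6.626×10^-34 J·s; c = 2.998×10^8 m/s.
λ = 7.514×10^-9 m
7.514×10^-9 m × (1 nm / 1.000×10^-9 m) = 7.514 nm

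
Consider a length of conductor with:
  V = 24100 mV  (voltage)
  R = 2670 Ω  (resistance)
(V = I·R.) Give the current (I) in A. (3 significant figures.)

From Ohm's law: I = V/R.
V = 24100 mV = 24.10 V; R = 2670 Ω.
I = 0.009026 A

0.00903 A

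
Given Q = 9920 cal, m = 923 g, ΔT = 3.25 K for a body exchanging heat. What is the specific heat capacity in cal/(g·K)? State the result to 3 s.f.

Solving Q = m·c·ΔT for c: c = Q/(m·ΔT).
Q = 9920 cal = 41505 J; m = 923 g = 0.9230 kg; ΔT = 3.25 K.
c = 13836 J/(kg·K)
13836 J/(kg·K) × (1 cal/(g·K) / 4184 J/(kg·K)) = 3.307 cal/(g·K)

3.31 cal/(g·K)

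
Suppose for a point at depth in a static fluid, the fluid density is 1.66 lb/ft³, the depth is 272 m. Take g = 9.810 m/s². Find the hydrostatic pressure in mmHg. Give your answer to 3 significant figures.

532 mmHg

Directly: P = ρgh.
ρ = 1.66 lb/ft³ = 26.59 kg/m³; h = 272 m; g = 9.810 m/s².
P = 70952 Pa
70952 Pa × (1 mmHg / 133.3 Pa) = 532.2 mmHg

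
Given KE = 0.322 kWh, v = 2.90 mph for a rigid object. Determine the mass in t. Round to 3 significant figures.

1380 t

Rearranging: m = 2·KE/v².
KE = 0.322 kWh = 1.159×10^6 J; v = 2.90 mph = 1.296 m/s.
m = 1.379×10^6 kg
1.379×10^6 kg × (1 t / 1000 kg) = 1379 t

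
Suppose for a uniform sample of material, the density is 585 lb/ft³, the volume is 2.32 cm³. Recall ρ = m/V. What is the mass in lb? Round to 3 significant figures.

Solving ρ = m/V for m: m = ρV.
ρ = 585 lb/ft³ = 9371 kg/m³; V = 2.32 cm³ = 2.320×10^-6 m³.
m = 0.02174 kg
0.02174 kg × (1 lb / 0.4536 kg) = 0.04793 lb

0.0479 lb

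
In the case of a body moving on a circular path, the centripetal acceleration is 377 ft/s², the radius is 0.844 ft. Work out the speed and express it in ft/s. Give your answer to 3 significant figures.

17.8 ft/s

Solving a = v²/r for v: v = √(a·r).
a = 377 ft/s² = 114.9 m/s²; r = 0.844 ft = 0.2573 m.
v = 5.437 m/s
5.437 m/s × (1 ft/s / 0.3048 m/s) = 17.84 ft/s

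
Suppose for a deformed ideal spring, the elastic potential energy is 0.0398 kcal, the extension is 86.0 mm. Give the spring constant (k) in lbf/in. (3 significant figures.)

257 lbf/in

Solving U = ½k·x² for k: k = 2U/x².
U = 0.0398 kcal = 166.5 J; x = 86.0 mm = 0.08600 m.
k = 45031 N/m
45031 N/m × (1 lbf/in / 175.1 N/m) = 257.1 lbf/in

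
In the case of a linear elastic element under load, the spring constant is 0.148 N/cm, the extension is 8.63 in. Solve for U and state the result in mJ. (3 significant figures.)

356 mJ

Directly: U = ½kx².
k = 0.148 N/cm = 14.80 N/m; x = 8.63 in = 0.2192 m.
U = 0.3556 J
0.3556 J × (1 mJ / 0.001000 J) = 355.6 mJ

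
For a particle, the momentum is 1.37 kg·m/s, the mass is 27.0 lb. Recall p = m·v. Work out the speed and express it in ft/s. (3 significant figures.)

0.367 ft/s

Solving p = m·v for v: v = p/m.
p = 1.37 kg·m/s; m = 27.0 lb = 12.25 kg.
v = 0.1119 m/s
0.1119 m/s × (1 ft/s / 0.3048 m/s) = 0.3670 ft/s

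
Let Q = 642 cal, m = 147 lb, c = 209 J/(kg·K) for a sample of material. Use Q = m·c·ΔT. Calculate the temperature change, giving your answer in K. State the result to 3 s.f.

0.193 K

Rearranging Q = m·c·ΔT for ΔT: ΔT = Q/(m·c).
Q = 642 cal = 2686 J; m = 147 lb = 66.68 kg; c = 209 J/(kg·K).
ΔT = 0.1928 K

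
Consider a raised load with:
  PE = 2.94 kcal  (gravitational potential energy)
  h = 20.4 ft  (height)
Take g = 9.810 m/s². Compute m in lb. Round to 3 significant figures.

445 lb

Rearranging: m = PE/(g·h).
PE = 2.94 kcal = 12301 J; h = 20.4 ft = 6.218 m; g = 9.810 m/s².
m = 201.7 kg
201.7 kg × (1 lb / 0.4536 kg) = 444.6 lb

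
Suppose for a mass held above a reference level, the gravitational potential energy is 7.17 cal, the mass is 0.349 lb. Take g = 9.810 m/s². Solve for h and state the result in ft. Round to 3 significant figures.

63.4 ft

Solving PE = m·g·h for h: h = PE/(m·g).
PE = 7.17 cal = 30.00 J; m = 0.349 lb = 0.1583 kg; g = 9.810 m/s².
h = 19.32 m
19.32 m × (1 ft / 0.3048 m) = 63.38 ft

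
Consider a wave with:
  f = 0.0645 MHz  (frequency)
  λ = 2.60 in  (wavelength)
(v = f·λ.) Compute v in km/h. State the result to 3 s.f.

15300 km/h

v is given directly by: v = fλ.
f = 0.0645 MHz = 64500 Hz; λ = 2.60 in = 0.06604 m.
v = 4260 m/s
4260 m/s × (1 km/h / 0.2778 m/s) = 15334 km/h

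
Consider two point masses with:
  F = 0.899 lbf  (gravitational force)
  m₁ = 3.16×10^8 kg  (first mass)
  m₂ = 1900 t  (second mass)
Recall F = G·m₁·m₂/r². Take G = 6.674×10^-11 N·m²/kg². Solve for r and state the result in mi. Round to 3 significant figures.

0.0622 mi

From Newton's law of gravitation: r = √(G·m₁m₂/F).
F = 0.899 lbf = 3.999 N; m₁ = 3.16×10^8 kg; m₂ = 1900 t = 1.900×10^6 kg; G = 6.674×10^-11 N·m²/kg².
r = 100.1 m
100.1 m × (1 mi / 1609 m) = 0.06220 mi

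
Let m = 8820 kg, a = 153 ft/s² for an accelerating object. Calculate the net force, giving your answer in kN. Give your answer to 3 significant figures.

From Newton's second law: F = m·a.
m = 8820 kg; a = 153 ft/s² = 46.63 m/s².
F = 4.113×10^5 N
4.113×10^5 N × (1 kN / 1000 N) = 411.3 kN

411 kN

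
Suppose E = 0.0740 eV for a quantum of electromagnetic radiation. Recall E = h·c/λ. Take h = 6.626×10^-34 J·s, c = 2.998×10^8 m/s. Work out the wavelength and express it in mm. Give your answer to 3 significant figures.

Solving E = h·c/λ for λ: λ = hc/E.
E = 0.0740 eV = 1.186×10^-20 J; h = 6.626×10^-34 J·s; c = 2.998×10^8 m/s.
λ = 1.675×10^-5 m
1.675×10^-5 m × (1 mm / 0.001000 m) = 0.01675 mm

0.0168 mm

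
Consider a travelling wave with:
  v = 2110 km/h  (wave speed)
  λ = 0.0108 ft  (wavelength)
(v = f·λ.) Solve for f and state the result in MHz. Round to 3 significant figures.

Solving v = f·λ for f: f = v/λ.
v = 2110 km/h = 586.1 m/s; λ = 0.0108 ft = 0.003292 m.
f = 1.780×10^5 Hz
1.780×10^5 Hz × (1 MHz / 1.000×10^6 Hz) = 0.1780 MHz

0.178 MHz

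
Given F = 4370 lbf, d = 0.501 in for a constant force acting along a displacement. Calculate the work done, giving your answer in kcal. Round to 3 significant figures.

0.0591 kcal

Directly: W = F·d.
F = 4370 lbf = 19439 N; d = 0.501 in = 0.01273 m.
W = 247.4 J
247.4 J × (1 kcal / 4184 J) = 0.05912 kcal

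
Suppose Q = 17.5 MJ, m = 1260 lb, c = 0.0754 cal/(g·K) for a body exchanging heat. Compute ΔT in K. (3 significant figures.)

Rearranging Q = m·c·ΔT for ΔT: ΔT = Q/(m·c).
Q = 17.5 MJ = 1.750×10^7 J; m = 1260 lb = 571.5 kg; c = 0.0754 cal/(g·K) = 315.5 J/(kg·K).
ΔT = 97.06 K

97.1 K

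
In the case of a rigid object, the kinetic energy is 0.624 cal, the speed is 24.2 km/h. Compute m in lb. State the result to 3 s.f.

0.255 lb

Rearranging: m = 2·KE/v².
KE = 0.624 cal = 2.611 J; v = 24.2 km/h = 6.722 m/s.
m = 0.1156 kg
0.1156 kg × (1 lb / 0.4536 kg) = 0.2548 lb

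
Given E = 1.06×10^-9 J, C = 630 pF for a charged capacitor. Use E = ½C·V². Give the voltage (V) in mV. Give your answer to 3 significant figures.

Solving E = ½C·V² for V: V = √(2E/C).
E = 1.06×10^-9 J; C = 630 pF = 6.300×10^-10 F.
V = 1.834 V
1.834 V × (1 mV / 0.001000 V) = 1834 mV

1830 mV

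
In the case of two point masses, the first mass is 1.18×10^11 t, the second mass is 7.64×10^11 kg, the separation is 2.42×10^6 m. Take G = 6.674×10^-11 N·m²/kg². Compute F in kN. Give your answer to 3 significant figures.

Directly: F = Gm₁m₂/r².
m₁ = 1.18×10^11 t = 1.180×10^14 kg; m₂ = 7.64×10^11 kg; r = 2.42×10^6 m; G = 6.674×10^-11 N·m²/kg².
F = 1027 N  (the unit combination reduces to kg·m/s² = N)
1027 N × (1 kN / 1000 N) = 1.027 kN

1.03 kN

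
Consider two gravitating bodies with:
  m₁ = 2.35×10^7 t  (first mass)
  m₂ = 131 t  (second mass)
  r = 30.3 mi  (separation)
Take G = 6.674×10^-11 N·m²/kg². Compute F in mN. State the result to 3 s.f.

0.0864 mN

From Newton's law of gravitation: F = Gm₁m₂/r².
m₁ = 2.35×10^7 t = 2.350×10^10 kg; m₂ = 131 t = 1.310×10^5 kg; r = 30.3 mi = 48763 m; G = 6.674×10^-11 N·m²/kg².
F = 8.641×10^-5 N
8.641×10^-5 N × (1 mN / 0.001000 N) = 0.08641 mN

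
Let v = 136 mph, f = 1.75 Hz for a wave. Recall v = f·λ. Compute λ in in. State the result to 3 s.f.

1370 in

Solving v = f·λ for λ: λ = v/f.
v = 136 mph = 60.80 m/s; f = 1.75 Hz.
λ = 34.74 m
34.74 m × (1 in / 0.02540 m) = 1368 in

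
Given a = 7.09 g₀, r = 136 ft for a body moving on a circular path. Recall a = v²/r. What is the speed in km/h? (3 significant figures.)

Rearranging: v = √(a·r).
a = 7.09 g₀ = 69.53 m/s²; r = 136 ft = 41.45 m.
v = 53.69 m/s
53.69 m/s × (1 km/h / 0.2778 m/s) = 193.3 km/h

193 km/h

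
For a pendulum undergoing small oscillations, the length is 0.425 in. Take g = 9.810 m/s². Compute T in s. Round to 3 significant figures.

T is given directly by: T = 2π√(L/g).
L = 0.425 in = 0.01079 m; g = 9.810 m/s².
T = 0.2084 s

0.208 s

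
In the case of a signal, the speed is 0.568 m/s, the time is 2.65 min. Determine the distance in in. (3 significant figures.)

3560 in

Solving v = d/t for d: d = v·t.
v = 0.568 m/s; t = 2.65 min = 159.0 s.
d = 90.31 m
90.31 m × (1 in / 0.02540 m) = 3556 in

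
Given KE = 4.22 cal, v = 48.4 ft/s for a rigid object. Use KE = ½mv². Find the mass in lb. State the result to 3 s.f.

Rearranging KE = ½mv² for m: m = 2·KE/v².
KE = 4.22 cal = 17.66 J; v = 48.4 ft/s = 14.75 m/s.
m = 0.1623 kg
0.1623 kg × (1 lb / 0.4536 kg) = 0.3577 lb

0.358 lb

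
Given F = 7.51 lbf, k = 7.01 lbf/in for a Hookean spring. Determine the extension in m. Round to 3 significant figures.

0.0272 m

Solving F = k·x for x: x = F/k.
F = 7.51 lbf = 33.41 N; k = 7.01 lbf/in = 1228 N/m.
x = 0.02721 m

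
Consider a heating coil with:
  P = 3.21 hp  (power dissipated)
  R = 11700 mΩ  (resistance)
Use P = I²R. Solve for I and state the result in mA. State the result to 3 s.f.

Solving P = I²R for I: I = √(P/R).
P = 3.21 hp = 2394 W; R = 11700 mΩ = 11.70 Ω.
I = 14.30 A
14.30 A × (1 mA / 0.001000 A) = 14303 mA

14300 mA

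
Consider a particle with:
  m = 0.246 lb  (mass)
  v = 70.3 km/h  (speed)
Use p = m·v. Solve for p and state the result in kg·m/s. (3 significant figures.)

2.18 kg·m/s

p is given directly by: p = mv.
m = 0.246 lb = 0.1116 kg; v = 70.3 km/h = 19.53 m/s.
p = 2.179 kg·m/s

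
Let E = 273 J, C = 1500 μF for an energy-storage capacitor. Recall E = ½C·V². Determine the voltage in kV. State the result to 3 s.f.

0.603 kV

Rearranging E = ½C·V² for V: V = √(2E/C).
E = 273 J; C = 1500 μF = 0.001500 F.
V = 603.3 V  (the unit combination reduces to kg·m²/(A·s³) = V)
603.3 V × (1 kV / 1000 V) = 0.6033 kV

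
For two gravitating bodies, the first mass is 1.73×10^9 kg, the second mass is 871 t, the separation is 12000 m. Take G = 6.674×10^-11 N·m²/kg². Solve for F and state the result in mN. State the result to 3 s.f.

0.698 mN

From Newton's law of gravitation: F = Gm₁m₂/r².
m₁ = 1.73×10^9 kg; m₂ = 871 t = 8.710×10^5 kg; r = 12000 m; G = 6.674×10^-11 N·m²/kg².
F = 6.984×10^-4 N  (the unit combination reduces to kg·m/s² = N)
6.984×10^-4 N × (1 mN / 0.001000 N) = 0.6984 mN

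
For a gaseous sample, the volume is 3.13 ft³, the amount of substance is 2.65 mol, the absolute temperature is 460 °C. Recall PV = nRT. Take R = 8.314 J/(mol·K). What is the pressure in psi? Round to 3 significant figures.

From the ideal-gas law: P = nRT/V.
V = 3.13 ft³ = 0.08863 m³; n = 2.65 mol; T = 460 °C = 733.1 K; R = 8.314 J/(mol·K).
P = 1.822×10^5 Pa
1.822×10^5 Pa × (1 psi / 6895 Pa) = 26.43 psi

26.4 psi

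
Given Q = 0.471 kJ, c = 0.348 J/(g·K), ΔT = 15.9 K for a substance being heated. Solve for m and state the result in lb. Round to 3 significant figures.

Solving Q = m·c·ΔT for m: m = Q/(c·ΔT).
Q = 0.471 kJ = 471.0 J; c = 0.348 J/(g·K) = 348.0 J/(kg·K); ΔT = 15.9 K.
m = 0.08512 kg
0.08512 kg × (1 lb / 0.4536 kg) = 0.1877 lb

0.188 lb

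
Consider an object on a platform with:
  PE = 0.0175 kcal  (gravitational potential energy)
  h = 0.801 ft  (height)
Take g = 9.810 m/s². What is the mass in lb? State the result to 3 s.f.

67.4 lb

Rearranging: m = PE/(g·h).
PE = 0.0175 kcal = 73.22 J; h = 0.801 ft = 0.2441 m; g = 9.810 m/s².
m = 30.57 kg
30.57 kg × (1 lb / 0.4536 kg) = 67.40 lb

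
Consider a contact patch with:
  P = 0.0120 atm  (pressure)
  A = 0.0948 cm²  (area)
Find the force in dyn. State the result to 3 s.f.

1150 dyn

Rearranging P = F/A for F: F = P·A.
P = 0.0120 atm = 1216 Pa; A = 0.0948 cm² = 9.480×10^-6 m².
F = 0.01153 N
0.01153 N × (1 dyn / 1.000×10^-5 N) = 1153 dyn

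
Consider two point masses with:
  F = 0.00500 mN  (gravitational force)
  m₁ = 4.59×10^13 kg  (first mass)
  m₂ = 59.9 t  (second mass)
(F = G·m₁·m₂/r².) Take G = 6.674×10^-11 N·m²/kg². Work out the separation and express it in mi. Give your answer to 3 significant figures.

3760 mi

Solving F = G·m₁·m₂/r² for r: r = √(G·m₁m₂/F).
F = 0.00500 mN = 5.000×10^-6 N; m₁ = 4.59×10^13 kg; m₂ = 59.9 t = 59900 kg; G = 6.674×10^-11 N·m²/kg².
r = 6.058×10^6 m
6.058×10^6 m × (1 mi / 1609 m) = 3764 mi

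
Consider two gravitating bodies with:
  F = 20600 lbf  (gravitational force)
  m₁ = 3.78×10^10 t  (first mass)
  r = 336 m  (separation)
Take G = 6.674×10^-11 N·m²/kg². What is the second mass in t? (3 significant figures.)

4100 t

Rearranging: m₂ = F·r²/(G·m₁).
F = 20600 lbf = 91633 N; m₁ = 3.78×10^10 t = 3.780×10^13 kg; r = 336 m; G = 6.674×10^-11 N·m²/kg².
m₂ = 4.101×10^6 kg
4.101×10^6 kg × (1 t / 1000 kg) = 4101 t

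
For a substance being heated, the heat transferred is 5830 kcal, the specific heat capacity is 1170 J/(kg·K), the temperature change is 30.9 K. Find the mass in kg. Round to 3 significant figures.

675 kg

Rearranging Q = m·c·ΔT for m: m = Q/(c·ΔT).
Q = 5830 kcal = 2.439×10^7 J; c = 1170 J/(kg·K); ΔT = 30.9 K.
m = 674.7 kg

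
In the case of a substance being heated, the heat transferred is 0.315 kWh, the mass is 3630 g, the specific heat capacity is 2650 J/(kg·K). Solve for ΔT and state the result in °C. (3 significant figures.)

118 °C

Rearranging Q = m·c·ΔT for ΔT: ΔT = Q/(m·c).
Q = 0.315 kWh = 1.134×10^6 J; m = 3630 g = 3.630 kg; c = 2650 J/(kg·K).
ΔT = 117.9 K
Since 1 °C = 1 K, 117.9 °C.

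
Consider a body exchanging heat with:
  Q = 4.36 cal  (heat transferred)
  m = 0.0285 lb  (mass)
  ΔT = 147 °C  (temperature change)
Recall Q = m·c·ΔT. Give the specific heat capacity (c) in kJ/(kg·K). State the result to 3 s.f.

Rearranging Q = m·c·ΔT for c: c = Q/(m·ΔT).
Q = 4.36 cal = 18.24 J; m = 0.0285 lb = 0.01293 kg; ΔT = 147 °C = 147.0 K.
c = 9.600 J/(kg·K)
9.600 J/(kg·K) × (1 kJ/(kg·K) / 1000 J/(kg·K)) = 0.009600 kJ/(kg·K)

0.00960 kJ/(kg·K)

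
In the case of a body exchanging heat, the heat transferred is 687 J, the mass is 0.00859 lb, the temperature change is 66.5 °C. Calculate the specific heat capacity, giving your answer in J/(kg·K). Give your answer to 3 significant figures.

2650 J/(kg·K)

Rearranging: c = Q/(m·ΔT).
Q = 687 J; m = 0.00859 lb = 0.003896 kg; ΔT = 66.5 °C = 66.50 K.
c = 2651 J/(kg·K)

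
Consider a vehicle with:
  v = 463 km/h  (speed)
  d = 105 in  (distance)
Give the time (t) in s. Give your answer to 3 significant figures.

0.0207 s

Rearranging v = d/t for t: t = d/v.
v = 463 km/h = 128.6 m/s; d = 105 in = 2.667 m.
t = 0.02074 s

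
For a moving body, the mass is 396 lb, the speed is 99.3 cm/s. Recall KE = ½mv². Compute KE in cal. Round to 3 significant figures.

21.2 cal

Directly: KE = ½mv².
m = 396 lb = 179.6 kg; v = 99.3 cm/s = 0.9930 m/s.
KE = 88.56 J  (the unit combination reduces to kg·m²/s² = J)
88.56 J × (1 cal / 4.184 J) = 21.17 cal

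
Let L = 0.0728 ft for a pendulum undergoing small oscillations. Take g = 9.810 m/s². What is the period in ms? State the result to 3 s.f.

299 ms

T is given directly by: T = 2π√(L/g).
L = 0.0728 ft = 0.02219 m; g = 9.810 m/s².
T = 0.2988 s
0.2988 s × (1 ms / 0.001000 s) = 298.8 ms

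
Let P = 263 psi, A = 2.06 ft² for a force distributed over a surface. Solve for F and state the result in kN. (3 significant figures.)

Rearranging: F = P·A.
P = 263 psi = 1.813×10^6 Pa; A = 2.06 ft² = 0.1914 m².
F = 3.470×10^5 N
3.470×10^5 N × (1 kN / 1000 N) = 347.0 kN

347 kN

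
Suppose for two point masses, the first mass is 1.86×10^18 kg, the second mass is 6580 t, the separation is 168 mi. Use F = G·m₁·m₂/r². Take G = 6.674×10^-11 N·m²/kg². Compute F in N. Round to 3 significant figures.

From Newton's law of gravitation: F = Gm₁m₂/r².
m₁ = 1.86×10^18 kg; m₂ = 6580 t = 6.580×10^6 kg; r = 168 mi = 2.704×10^5 m; G = 6.674×10^-11 N·m²/kg².
F = 11174 N

11200 N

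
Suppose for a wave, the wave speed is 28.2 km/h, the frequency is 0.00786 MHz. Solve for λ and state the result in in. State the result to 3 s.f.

0.0392 in

Solving v = f·λ for λ: λ = v/f.
v = 28.2 km/h = 7.833 m/s; f = 0.00786 MHz = 7860 Hz.
λ = 9.966×10^-4 m
9.966×10^-4 m × (1 in / 0.02540 m) = 0.03924 in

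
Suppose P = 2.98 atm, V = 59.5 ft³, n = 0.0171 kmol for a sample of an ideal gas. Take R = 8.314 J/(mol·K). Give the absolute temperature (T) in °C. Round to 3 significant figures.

3310 °C

From the ideal-gas law: T = PV/(nR).
P = 2.98 atm = 3.019×10^5 Pa; V = 59.5 ft³ = 1.685 m³; n = 0.0171 kmol = 17.10 mol; R = 8.314 J/(mol·K).
T = 3578 K
3578 K − 273.15 = 3305 °C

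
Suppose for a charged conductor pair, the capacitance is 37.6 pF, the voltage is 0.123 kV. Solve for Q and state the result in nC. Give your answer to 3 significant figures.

Rearranging C = Q/V for Q: Q = CV.
C = 37.6 pF = 3.760×10^-11 F; V = 0.123 kV = 123.0 V.
Q = 4.625×10^-9 C
4.625×10^-9 C × (1 nC / 1.000×10^-9 C) = 4.625 nC

4.62 nC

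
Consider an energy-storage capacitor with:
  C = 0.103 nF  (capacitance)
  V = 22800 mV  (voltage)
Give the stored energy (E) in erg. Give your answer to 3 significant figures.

E is given directly by: E = ½CV².
C = 0.103 nF = 1.030×10^-10 F; V = 22800 mV = 22.80 V.
E = 2.677×10^-8 J
2.677×10^-8 J × (1 erg / 1.000×10^-7 J) = 0.2677 erg

0.268 erg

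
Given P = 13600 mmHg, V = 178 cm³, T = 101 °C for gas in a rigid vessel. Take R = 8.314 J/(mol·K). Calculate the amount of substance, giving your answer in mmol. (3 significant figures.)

104 mmol

From the ideal-gas law: n = PV/(RT).
P = 13600 mmHg = 1.813×10^6 Pa; V = 178 cm³ = 1.780×10^-4 m³; T = 101 °C = 374.1 K; R = 8.314 J/(mol·K).
n = 0.1038 mol
0.1038 mol × (1 mmol / 0.001000 mol) = 103.8 mmol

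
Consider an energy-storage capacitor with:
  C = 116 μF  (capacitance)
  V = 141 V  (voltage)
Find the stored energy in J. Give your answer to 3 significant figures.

E is given directly by: E = ½CV².
C = 116 μF = 1.160×10^-4 F; V = 141 V.
E = 1.153 J

1.15 J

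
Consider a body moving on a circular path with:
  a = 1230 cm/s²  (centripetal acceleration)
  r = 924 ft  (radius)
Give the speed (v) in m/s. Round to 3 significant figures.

Rearranging: v = √(a·r).
a = 1230 cm/s² = 12.30 m/s²; r = 924 ft = 281.6 m.
v = 58.86 m/s

58.9 m/s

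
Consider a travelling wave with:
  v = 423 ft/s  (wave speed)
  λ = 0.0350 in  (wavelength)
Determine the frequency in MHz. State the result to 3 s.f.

Rearranging: f = v/λ.
v = 423 ft/s = 128.9 m/s; λ = 0.0350 in = 8.890×10^-4 m.
f = 1.450×10^5 Hz
1.450×10^5 Hz × (1 MHz / 1.000×10^6 Hz) = 0.1450 MHz

0.145 MHz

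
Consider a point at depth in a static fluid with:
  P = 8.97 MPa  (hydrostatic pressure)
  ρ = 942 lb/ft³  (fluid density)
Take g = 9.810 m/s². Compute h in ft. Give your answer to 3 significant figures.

199 ft

Solving P = ρ·g·h for h: h = P/(ρ·g).
P = 8.97 MPa = 8.970×10^6 Pa; ρ = 942 lb/ft³ = 15089 kg/m³; g = 9.810 m/s².
h = 60.60 m
60.60 m × (1 ft / 0.3048 m) = 198.8 ft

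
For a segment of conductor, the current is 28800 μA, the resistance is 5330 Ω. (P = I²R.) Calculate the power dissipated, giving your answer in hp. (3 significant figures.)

Directly: P = I²R.
I = 28800 μA = 0.02880 A; R = 5330 Ω.
P = 4.421 W
4.421 W × (1 hp / 745.7 W) = 0.005929 hp

0.00593 hp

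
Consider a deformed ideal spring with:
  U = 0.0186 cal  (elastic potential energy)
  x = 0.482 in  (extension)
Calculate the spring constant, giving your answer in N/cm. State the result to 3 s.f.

10.4 N/cm

Rearranging: k = 2U/x².
U = 0.0186 cal = 0.07782 J; x = 0.482 in = 0.01224 m.
k = 1038 N/m
1038 N/m × (1 N/cm / 100.0 N/m) = 10.38 N/cm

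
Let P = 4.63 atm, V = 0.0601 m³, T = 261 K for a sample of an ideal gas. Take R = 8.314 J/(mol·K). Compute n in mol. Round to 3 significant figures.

13.0 mol

From the ideal-gas law: n = PV/(RT).
P = 4.63 atm = 4.691×10^5 Pa; V = 0.0601 m³; T = 261 K; R = 8.314 J/(mol·K).
n = 12.99 mol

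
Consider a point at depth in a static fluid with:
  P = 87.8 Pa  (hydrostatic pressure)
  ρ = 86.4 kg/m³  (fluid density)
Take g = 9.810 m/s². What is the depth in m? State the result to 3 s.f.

0.104 m

Solving P = ρ·g·h for h: h = P/(ρ·g).
P = 87.8 Pa; ρ = 86.4 kg/m³; g = 9.810 m/s².
h = 0.1036 m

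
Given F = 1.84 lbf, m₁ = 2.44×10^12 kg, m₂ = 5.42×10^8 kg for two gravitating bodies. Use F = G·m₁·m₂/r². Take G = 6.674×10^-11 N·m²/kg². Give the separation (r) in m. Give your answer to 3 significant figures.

1.04×10^5 m

Rearranging F = G·m₁·m₂/r² for r: r = √(G·m₁m₂/F).
F = 1.84 lbf = 8.185 N; m₁ = 2.44×10^12 kg; m₂ = 5.42×10^8 kg; G = 6.674×10^-11 N·m²/kg².
r = 1.038×10^5 m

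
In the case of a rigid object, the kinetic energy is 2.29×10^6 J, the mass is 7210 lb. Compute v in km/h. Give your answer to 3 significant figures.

Solving KE = ½mv² for v: v = √(2·KE/m).
KE = 2.29×10^6 J; m = 7210 lb = 3270 kg.
v = 37.42 m/s
37.42 m/s × (1 km/h / 0.2778 m/s) = 134.7 km/h

135 km/h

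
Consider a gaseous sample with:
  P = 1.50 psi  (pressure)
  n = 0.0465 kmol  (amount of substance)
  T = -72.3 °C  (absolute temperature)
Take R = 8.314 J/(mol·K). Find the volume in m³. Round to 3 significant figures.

7.51 m³

Rearranging: V = nRT/P.
P = 1.50 psi = 10342 Pa; n = 0.0465 kmol = 46.50 mol; T = -72.3 °C = 200.8 K; R = 8.314 J/(mol·K).
V = 7.508 m³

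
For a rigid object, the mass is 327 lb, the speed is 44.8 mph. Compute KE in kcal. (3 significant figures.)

KE is given directly by: KE = ½mv².
m = 327 lb = 148.3 kg; v = 44.8 mph = 20.03 m/s.
KE = 29746 J  (the unit combination reduces to kg·m²/s² = J)
29746 J × (1 kcal / 4184 J) = 7.110 kcal

7.11 kcal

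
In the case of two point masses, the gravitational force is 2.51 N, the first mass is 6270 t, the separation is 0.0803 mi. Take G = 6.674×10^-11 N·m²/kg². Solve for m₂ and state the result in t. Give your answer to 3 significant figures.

From Newton's law of gravitation: m₂ = F·r²/(G·m₁).
F = 2.51 N; m₁ = 6270 t = 6.270×10^6 kg; r = 0.0803 mi = 129.2 m; G = 6.674×10^-11 N·m²/kg².
m₂ = 1.002×10^8 kg
1.002×10^8 kg × (1 t / 1000 kg) = 1.002×10^5 t

1.00×10^5 t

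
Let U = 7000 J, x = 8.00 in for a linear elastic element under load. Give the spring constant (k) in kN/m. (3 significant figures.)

339 kN/m

Rearranging U = ½k·x² for k: k = 2U/x².
U = 7000 J; x = 8.00 in = 0.2032 m.
k = 3.391×10^5 N/m
3.391×10^5 N/m × (1 kN/m / 1000 N/m) = 339.1 kN/m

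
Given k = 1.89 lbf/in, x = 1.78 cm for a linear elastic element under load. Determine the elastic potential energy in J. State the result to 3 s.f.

U is given directly by: U = ½kx².
k = 1.89 lbf/in = 331.0 N/m; x = 1.78 cm = 0.01780 m.
U = 0.05244 J

0.0524 J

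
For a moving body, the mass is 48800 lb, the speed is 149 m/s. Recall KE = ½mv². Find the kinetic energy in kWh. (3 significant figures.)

68.3 kWh

KE is given directly by: KE = ½mv².
m = 48800 lb = 22135 kg; v = 149 m/s.
KE = 2.457×10^8 J
2.457×10^8 J × (1 kWh / 3.600×10^6 J) = 68.25 kWh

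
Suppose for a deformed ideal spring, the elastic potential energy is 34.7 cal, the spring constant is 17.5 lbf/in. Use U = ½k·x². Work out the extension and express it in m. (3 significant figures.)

0.308 m

Rearranging U = ½k·x² for x: x = √(2U/k).
U = 34.7 cal = 145.2 J; k = 17.5 lbf/in = 3065 N/m.
x = 0.3078 m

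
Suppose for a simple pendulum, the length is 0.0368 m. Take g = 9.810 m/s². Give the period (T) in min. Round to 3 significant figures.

0.00641 min

Directly: T = 2π√(L/g).
L = 0.0368 m; g = 9.810 m/s².
T = 0.3848 s
0.3848 s × (1 min / 60.00 s) = 0.006414 min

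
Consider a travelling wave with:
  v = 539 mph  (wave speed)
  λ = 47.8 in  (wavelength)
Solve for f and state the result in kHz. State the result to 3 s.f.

Solving v = f·λ for f: f = v/λ.
v = 539 mph = 241.0 m/s; λ = 47.8 in = 1.214 m.
f = 198.5 Hz
198.5 Hz × (1 kHz / 1000 Hz) = 0.1985 kHz

0.198 kHz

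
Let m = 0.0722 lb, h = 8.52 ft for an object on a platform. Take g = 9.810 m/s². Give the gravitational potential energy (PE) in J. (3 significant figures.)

PE is given directly by: PE = mgh.
m = 0.0722 lb = 0.03275 kg; h = 8.52 ft = 2.597 m; g = 9.810 m/s².
PE = 0.8343 J

0.834 J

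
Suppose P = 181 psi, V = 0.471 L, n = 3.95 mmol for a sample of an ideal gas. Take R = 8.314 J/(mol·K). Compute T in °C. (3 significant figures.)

From the ideal-gas law: T = PV/(nR).
P = 181 psi = 1.248×10^6 Pa; V = 0.471 L = 4.710×10^-4 m³; n = 3.95 mmol = 0.003950 mol; R = 8.314 J/(mol·K).
T = 17898 K
17898 K − 273.15 = 17625 °C

17600 °C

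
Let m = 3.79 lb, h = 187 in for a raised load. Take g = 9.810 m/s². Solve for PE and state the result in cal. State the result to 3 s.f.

PE is given directly by: PE = mgh.
m = 3.79 lb = 1.719 kg; h = 187 in = 4.750 m; g = 9.810 m/s².
PE = 80.10 J  (the unit combination reduces to kg·m²/s² = J)
80.10 J × (1 cal / 4.184 J) = 19.15 cal

19.1 cal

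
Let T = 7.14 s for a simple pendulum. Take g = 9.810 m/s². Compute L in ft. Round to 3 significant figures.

41.6 ft

Rearranging T = 2π√(L/g) for L: L = g·(T/2π)².
T = 7.14 s; g = 9.810 m/s².
L = 12.67 m
12.67 m × (1 ft / 0.3048 m) = 41.56 ft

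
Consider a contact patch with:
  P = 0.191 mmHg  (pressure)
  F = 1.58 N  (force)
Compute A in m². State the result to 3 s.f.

0.0620 m²

Rearranging P = F/A for A: A = F/P.
P = 0.191 mmHg = 25.46 Pa; F = 1.58 N.
A = 0.06205 m²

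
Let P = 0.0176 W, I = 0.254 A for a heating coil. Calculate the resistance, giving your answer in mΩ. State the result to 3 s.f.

Rearranging: R = P/I².
P = 0.0176 W; I = 0.254 A.
R = 0.2728 Ω
0.2728 Ω × (1 mΩ / 0.001000 Ω) = 272.8 mΩ

273 mΩ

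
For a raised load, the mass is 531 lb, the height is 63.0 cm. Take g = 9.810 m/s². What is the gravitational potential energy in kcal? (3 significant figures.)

0.356 kcal

PE is given directly by: PE = mgh.
m = 531 lb = 240.9 kg; h = 63.0 cm = 0.6300 m; g = 9.810 m/s².
PE = 1489 J
1489 J × (1 kcal / 4184 J) = 0.3558 kcal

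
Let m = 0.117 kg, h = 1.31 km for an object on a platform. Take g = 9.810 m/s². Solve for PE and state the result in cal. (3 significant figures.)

359 cal

Directly: PE = mgh.
m = 0.117 kg; h = 1.31 km = 1310 m; g = 9.810 m/s².
PE = 1504 J
1504 J × (1 cal / 4.184 J) = 359.4 cal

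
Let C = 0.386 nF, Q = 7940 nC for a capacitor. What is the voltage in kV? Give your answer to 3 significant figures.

20.6 kV

Rearranging C = Q/V for V: V = Q/C.
C = 0.386 nF = 3.860×10^-10 F; Q = 7940 nC = 7.940×10^-6 C.
V = 20570 V
20570 V × (1 kV / 1000 V) = 20.57 kV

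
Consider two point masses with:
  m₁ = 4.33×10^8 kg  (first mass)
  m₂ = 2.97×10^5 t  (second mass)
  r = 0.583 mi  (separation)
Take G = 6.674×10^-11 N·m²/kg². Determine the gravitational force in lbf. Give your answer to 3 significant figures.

2.19 lbf

F is given directly by: F = Gm₁m₂/r².
m₁ = 4.33×10^8 kg; m₂ = 2.97×10^5 t = 2.970×10^8 kg; r = 0.583 mi = 938.2 m; G = 6.674×10^-11 N·m²/kg².
F = 9.750 N  (the unit combination reduces to kg·m/s² = N)
9.750 N × (1 lbf / 4.448 N) = 2.192 lbf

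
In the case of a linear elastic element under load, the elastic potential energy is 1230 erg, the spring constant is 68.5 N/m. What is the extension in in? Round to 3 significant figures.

Rearranging: x = √(2U/k).
U = 1230 erg = 1.230×10^-4 J; k = 68.5 N/m.
x = 0.001895 m
0.001895 m × (1 in / 0.02540 m) = 0.07461 in

0.0746 in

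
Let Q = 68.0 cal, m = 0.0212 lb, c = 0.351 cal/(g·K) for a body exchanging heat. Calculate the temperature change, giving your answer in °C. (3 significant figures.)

20.1 °C

Rearranging Q = m·c·ΔT for ΔT: ΔT = Q/(m·c).
Q = 68.0 cal = 284.5 J; m = 0.0212 lb = 0.009616 kg; c = 0.351 cal/(g·K) = 1469 J/(kg·K).
ΔT = 20.15 K
Since 1 °C = 1 K, 20.15 °C.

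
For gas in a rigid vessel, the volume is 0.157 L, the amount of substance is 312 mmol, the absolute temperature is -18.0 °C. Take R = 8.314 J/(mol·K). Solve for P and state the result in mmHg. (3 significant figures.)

P is given directly by: P = nRT/V.
V = 0.157 L = 1.570×10^-4 m³; n = 312 mmol = 0.3120 mol; T = -18.0 °C = 255.1 K; R = 8.314 J/(mol·K).
P = 4.216×10^6 Pa
4.216×10^6 Pa × (1 mmHg / 133.3 Pa) = 31620 mmHg

31600 mmHg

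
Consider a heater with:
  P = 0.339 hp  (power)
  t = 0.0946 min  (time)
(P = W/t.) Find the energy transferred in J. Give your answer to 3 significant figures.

Solving P = W/t for W: W = P·t.
P = 0.339 hp = 252.8 W; t = 0.0946 min = 5.676 s.
W = 1435 J  (the unit combination reduces to kg·m²/s² = J)

1430 J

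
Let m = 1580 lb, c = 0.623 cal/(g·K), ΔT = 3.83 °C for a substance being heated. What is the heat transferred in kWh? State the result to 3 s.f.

Q is given directly by: Q = mcΔT.
m = 1580 lb = 716.7 kg; c = 0.623 cal/(g·K) = 2607 J/(kg·K); ΔT = 3.83 °C = 3.830 K.
Q = 7.155×10^6 J
7.155×10^6 J × (1 kWh / 3.600×10^6 J) = 1.987 kWh

1.99 kWh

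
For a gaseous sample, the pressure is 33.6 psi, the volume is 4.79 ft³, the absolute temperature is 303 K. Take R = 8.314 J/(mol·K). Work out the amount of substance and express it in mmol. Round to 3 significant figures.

From the ideal-gas law: n = PV/(RT).
P = 33.6 psi = 2.317×10^5 Pa; V = 4.79 ft³ = 0.1356 m³; T = 303 K; R = 8.314 J/(mol·K).
n = 12.47 mol
12.47 mol × (1 mmol / 0.001000 mol) = 12473 mmol

12500 mmol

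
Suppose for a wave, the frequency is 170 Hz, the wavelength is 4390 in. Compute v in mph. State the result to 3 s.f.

42400 mph

Directly: v = fλ.
f = 170 Hz; λ = 4390 in = 111.5 m.
v = 18956 m/s
18956 m/s × (1 mph / 0.4470 m/s) = 42403 mph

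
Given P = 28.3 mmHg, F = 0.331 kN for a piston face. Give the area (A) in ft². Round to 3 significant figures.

Rearranging: A = F/P.
P = 28.3 mmHg = 3773 Pa; F = 0.331 kN = 331.0 N.
A = 0.08773 m²
0.08773 m² × (1 ft² / 0.09290 m²) = 0.9443 ft²

0.944 ft²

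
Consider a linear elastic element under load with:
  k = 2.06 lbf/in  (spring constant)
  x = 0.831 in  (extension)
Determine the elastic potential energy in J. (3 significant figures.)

U is given directly by: U = ½kx².
k = 2.06 lbf/in = 360.8 N/m; x = 0.831 in = 0.02111 m.
U = 0.08036 J  (the unit combination reduces to kg·m²/s² = J)

0.0804 J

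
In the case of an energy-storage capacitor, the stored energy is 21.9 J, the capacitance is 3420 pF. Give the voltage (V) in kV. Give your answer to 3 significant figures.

Solving E = ½C·V² for V: V = √(2E/C).
E = 21.9 J; C = 3420 pF = 3.420×10^-9 F.
V = 1.132×10^5 V  (the unit combination reduces to kg·m²/(A·s³) = V)
1.132×10^5 V × (1 kV / 1000 V) = 113.2 kV

113 kV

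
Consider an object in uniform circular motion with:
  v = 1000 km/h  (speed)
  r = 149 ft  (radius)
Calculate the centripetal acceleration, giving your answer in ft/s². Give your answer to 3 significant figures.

5570 ft/s²

Directly: a = v²/r.
v = 1000 km/h = 277.8 m/s; r = 149 ft = 45.42 m.
a = 1699 m/s²
1699 m/s² × (1 ft/s² / 0.3048 m/s²) = 5574 ft/s²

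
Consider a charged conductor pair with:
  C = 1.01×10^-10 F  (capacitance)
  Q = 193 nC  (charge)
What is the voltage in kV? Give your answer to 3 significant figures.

Rearranging C = Q/V for V: V = Q/C.
C = 1.01×10^-10 F; Q = 193 nC = 1.930×10^-7 C.
V = 1911 V
1911 V × (1 kV / 1000 V) = 1.911 kV

1.91 kV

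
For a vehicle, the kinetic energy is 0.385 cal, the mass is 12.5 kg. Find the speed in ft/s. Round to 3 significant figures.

Rearranging: v = √(2·KE/m).
KE = 0.385 cal = 1.611 J; m = 12.5 kg.
v = 0.5077 m/s
0.5077 m/s × (1 ft/s / 0.3048 m/s) = 1.666 ft/s

1.67 ft/s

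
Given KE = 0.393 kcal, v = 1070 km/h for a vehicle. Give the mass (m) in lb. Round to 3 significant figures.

0.0821 lb

Solving KE = ½mv² for m: m = 2·KE/v².
KE = 0.393 kcal = 1644 J; v = 1070 km/h = 297.2 m/s.
m = 0.03723 kg
0.03723 kg × (1 lb / 0.4536 kg) = 0.08207 lb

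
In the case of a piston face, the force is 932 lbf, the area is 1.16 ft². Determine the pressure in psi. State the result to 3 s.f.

Directly: P = F/A.
F = 932 lbf = 4146 N; A = 1.16 ft² = 0.1078 m².
P = 38469 Pa
38469 Pa × (1 psi / 6895 Pa) = 5.580 psi

5.58 psi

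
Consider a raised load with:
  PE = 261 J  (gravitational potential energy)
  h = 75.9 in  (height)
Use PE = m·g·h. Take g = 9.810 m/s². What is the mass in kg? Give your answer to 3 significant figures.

13.8 kg

Rearranging: m = PE/(g·h).
PE = 261 J; h = 75.9 in = 1.928 m; g = 9.810 m/s².
m = 13.80 kg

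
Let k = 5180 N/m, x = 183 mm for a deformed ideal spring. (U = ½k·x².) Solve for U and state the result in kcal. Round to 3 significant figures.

0.0207 kcal

U is given directly by: U = ½kx².
k = 5180 N/m; x = 183 mm = 0.1830 m.
U = 86.74 J  (the unit combination reduces to kg·m²/s² = J)
86.74 J × (1 kcal / 4184 J) = 0.02073 kcal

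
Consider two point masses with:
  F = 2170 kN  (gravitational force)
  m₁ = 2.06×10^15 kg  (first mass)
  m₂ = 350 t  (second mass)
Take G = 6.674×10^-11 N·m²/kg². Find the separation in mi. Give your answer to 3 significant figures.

0.0925 mi

From Newton's law of gravitation: r = √(G·m₁m₂/F).
F = 2170 kN = 2.170×10^6 N; m₁ = 2.06×10^15 kg; m₂ = 350 t = 3.500×10^5 kg; G = 6.674×10^-11 N·m²/kg².
r = 148.9 m
148.9 m × (1 mi / 1609 m) = 0.09253 mi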